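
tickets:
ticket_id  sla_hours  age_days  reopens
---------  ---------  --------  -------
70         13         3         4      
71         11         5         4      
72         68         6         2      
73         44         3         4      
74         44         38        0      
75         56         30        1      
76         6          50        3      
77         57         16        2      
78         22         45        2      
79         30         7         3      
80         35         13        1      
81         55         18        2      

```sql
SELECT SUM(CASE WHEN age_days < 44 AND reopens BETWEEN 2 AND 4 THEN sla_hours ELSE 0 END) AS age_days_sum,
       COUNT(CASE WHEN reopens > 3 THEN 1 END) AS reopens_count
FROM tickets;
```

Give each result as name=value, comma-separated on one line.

[age_days_sum: age_days < 44 AND reopens BETWEEN 2 AND 4]
ticket_id=70: ✓ → 13
ticket_id=71: ✓ → 11
ticket_id=72: ✓ → 68
ticket_id=73: ✓ → 44
ticket_id=74: ✗
ticket_id=75: ✗
ticket_id=76: ✗
ticket_id=77: ✓ → 57
ticket_id=78: ✗
ticket_id=79: ✓ → 30
ticket_id=80: ✗
ticket_id=81: ✓ → 55
age_days_sum = 13 + 11 + 68 + 44 + 57 + 30 + 55 = 278
—
[reopens_count: reopens > 3]
ticket_id=70: ✓ → 1
ticket_id=71: ✓ → 1
ticket_id=72: ✗
ticket_id=73: ✓ → 1
ticket_id=74: ✗
ticket_id=75: ✗
ticket_id=76: ✗
ticket_id=77: ✗
ticket_id=78: ✗
ticket_id=79: ✗
ticket_id=80: ✗
ticket_id=81: ✗
reopens_count = COUNT(1, 1, 1) = 3

age_days_sum=278, reopens_count=3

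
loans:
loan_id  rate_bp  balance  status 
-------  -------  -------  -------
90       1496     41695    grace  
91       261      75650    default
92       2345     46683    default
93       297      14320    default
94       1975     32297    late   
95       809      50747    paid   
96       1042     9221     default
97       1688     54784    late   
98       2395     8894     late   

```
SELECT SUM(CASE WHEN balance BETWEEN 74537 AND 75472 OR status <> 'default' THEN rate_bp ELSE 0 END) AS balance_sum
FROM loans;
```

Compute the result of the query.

loan_id=90: ✓ → 1496
loan_id=91: ✗
loan_id=92: ✗
loan_id=93: ✗
loan_id=94: ✓ → 1975
loan_id=95: ✓ → 809
loan_id=96: ✗
loan_id=97: ✓ → 1688
loan_id=98: ✓ → 2395
balance_sum = 1496 + 1975 + 809 + 1688 + 2395 = 8363

8363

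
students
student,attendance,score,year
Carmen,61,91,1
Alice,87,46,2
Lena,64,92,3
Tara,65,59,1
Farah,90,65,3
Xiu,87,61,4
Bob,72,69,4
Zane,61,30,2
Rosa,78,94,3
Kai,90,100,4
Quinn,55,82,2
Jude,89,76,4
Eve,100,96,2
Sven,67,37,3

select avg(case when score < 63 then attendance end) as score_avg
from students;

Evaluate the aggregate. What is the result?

student=Carmen: ✗
student=Alice: ✓ → 87
student=Lena: ✗
student=Tara: ✓ → 65
student=Farah: ✗
student=Xiu: ✓ → 87
student=Bob: ✗
student=Zane: ✓ → 61
student=Rosa: ✗
student=Kai: ✗
student=Quinn: ✗
student=Jude: ✗
student=Eve: ✗
student=Sven: ✓ → 67
score_avg = (87 + 65 + 87 + 61 + 67) / 5 = 73.4

73.4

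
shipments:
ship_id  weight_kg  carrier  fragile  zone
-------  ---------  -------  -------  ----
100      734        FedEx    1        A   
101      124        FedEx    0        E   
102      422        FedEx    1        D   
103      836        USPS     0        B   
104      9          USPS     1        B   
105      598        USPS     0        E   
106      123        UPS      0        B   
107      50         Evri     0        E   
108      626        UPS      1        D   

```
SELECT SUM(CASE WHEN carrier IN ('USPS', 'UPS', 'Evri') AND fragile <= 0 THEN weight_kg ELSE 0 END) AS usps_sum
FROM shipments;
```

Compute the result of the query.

ship_id=100: ✗
ship_id=101: ✗
ship_id=102: ✗
ship_id=103: ✓ → 836
ship_id=104: ✗
ship_id=105: ✓ → 598
ship_id=106: ✓ → 123
ship_id=107: ✓ → 50
ship_id=108: ✗
usps_sum = 836 + 598 + 123 + 50 = 1607

1607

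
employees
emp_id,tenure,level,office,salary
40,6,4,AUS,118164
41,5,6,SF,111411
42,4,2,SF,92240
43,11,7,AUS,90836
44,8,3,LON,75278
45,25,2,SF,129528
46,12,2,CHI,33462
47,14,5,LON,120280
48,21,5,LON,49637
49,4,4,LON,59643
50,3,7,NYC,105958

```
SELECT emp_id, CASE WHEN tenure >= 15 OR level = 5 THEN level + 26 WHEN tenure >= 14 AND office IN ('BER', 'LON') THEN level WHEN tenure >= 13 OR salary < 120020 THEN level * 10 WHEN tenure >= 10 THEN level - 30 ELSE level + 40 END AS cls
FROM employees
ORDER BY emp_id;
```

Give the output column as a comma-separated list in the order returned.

emp_id=40: tenure >= 13 OR salary < 120020 → 40
emp_id=41: tenure >= 13 OR salary < 120020 → 60
emp_id=42: tenure >= 13 OR salary < 120020 → 20
emp_id=43: tenure >= 13 OR salary < 120020 → 70
emp_id=44: tenure >= 13 OR salary < 120020 → 30
emp_id=45: tenure >= 15 OR level = 5 → 28
emp_id=46: tenure >= 13 OR salary < 120020 → 20
emp_id=47: tenure >= 15 OR level = 5 → 31
emp_id=48: tenure >= 15 OR level = 5 → 31
emp_id=49: tenure >= 13 OR salary < 120020 → 40
emp_id=50: tenure >= 13 OR salary < 120020 → 70

40, 60, 20, 70, 30, 28, 20, 31, 31, 40, 70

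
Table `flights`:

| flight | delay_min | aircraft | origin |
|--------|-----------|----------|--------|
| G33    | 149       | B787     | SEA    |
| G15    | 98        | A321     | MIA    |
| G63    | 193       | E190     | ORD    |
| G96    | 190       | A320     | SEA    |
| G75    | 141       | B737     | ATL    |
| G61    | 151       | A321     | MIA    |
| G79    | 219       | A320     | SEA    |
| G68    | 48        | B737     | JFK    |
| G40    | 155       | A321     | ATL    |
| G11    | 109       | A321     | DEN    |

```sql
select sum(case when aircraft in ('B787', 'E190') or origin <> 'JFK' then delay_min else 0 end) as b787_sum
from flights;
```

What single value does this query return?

1405

flight=G33: ✓ → 149
flight=G15: ✓ → 98
flight=G63: ✓ → 193
flight=G96: ✓ → 190
flight=G75: ✓ → 141
flight=G61: ✓ → 151
flight=G79: ✓ → 219
flight=G68: ✗
flight=G40: ✓ → 155
flight=G11: ✓ → 109
b787_sum = 149 + 98 + 193 + 190 + 141 + 151 + 219 + 155 + 109 = 1405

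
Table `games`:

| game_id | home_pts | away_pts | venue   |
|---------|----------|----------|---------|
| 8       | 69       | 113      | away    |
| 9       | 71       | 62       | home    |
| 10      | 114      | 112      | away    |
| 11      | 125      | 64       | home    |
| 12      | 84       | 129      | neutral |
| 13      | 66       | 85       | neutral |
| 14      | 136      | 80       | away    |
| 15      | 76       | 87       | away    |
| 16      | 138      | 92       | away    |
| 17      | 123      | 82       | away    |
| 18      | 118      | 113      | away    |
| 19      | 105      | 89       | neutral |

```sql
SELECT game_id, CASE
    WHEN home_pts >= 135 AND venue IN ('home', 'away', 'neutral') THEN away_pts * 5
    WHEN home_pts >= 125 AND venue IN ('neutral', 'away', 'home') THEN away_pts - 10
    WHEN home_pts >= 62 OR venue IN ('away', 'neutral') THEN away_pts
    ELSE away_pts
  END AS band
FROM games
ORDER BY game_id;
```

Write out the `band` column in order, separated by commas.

game_id=8: home_pts >= 62 OR venue IN ('away', 'neutral') → 113
game_id=9: home_pts >= 62 OR venue IN ('away', 'neutral') → 62
game_id=10: home_pts >= 62 OR venue IN ('away', 'neutral') → 112
game_id=11: home_pts >= 125 AND venue IN ('neutral', 'away', 'home') → 54
game_id=12: home_pts >= 62 OR venue IN ('away', 'neutral') → 129
game_id=13: home_pts >= 62 OR venue IN ('away', 'neutral') → 85
game_id=14: home_pts >= 135 AND venue IN ('home', 'away', 'neutral') → 400
game_id=15: home_pts >= 62 OR venue IN ('away', 'neutral') → 87
game_id=16: home_pts >= 135 AND venue IN ('home', 'away', 'neutral') → 460
game_id=17: home_pts >= 62 OR venue IN ('away', 'neutral') → 82
game_id=18: home_pts >= 62 OR venue IN ('away', 'neutral') → 113
game_id=19: home_pts >= 62 OR venue IN ('away', 'neutral') → 89

113, 62, 112, 54, 129, 85, 400, 87, 460, 82, 113, 89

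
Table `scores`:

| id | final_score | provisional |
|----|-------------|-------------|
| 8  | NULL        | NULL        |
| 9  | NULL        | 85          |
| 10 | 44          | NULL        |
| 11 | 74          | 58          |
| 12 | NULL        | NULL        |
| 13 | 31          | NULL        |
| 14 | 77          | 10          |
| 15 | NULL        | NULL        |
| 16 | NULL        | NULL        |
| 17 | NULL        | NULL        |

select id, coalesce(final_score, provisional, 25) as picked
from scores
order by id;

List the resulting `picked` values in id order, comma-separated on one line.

id=8: final_score=NULL, provisional=NULL, → literal 25 → 25
id=9: final_score=NULL, provisional=85 → 85
id=10: final_score=44 → 44
id=11: final_score=74 → 74
id=12: final_score=NULL, provisional=NULL, → literal 25 → 25
id=13: final_score=31 → 31
id=14: final_score=77 → 77
id=15: final_score=NULL, provisional=NULL, → literal 25 → 25
id=16: final_score=NULL, provisional=NULL, → literal 25 → 25
id=17: final_score=NULL, provisional=NULL, → literal 25 → 25

25, 85, 44, 74, 25, 31, 77, 25, 25, 25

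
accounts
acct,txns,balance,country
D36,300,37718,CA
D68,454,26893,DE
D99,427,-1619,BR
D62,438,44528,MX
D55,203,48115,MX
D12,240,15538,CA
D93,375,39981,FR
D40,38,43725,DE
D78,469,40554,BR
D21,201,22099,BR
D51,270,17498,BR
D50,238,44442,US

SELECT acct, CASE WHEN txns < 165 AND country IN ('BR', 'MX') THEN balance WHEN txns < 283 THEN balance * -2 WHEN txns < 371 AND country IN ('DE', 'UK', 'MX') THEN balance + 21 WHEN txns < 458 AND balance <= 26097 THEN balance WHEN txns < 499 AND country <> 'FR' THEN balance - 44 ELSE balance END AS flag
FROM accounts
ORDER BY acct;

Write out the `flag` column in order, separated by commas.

acct=D12: txns < 283 → -31076
acct=D21: txns < 283 → -44198
acct=D36: txns < 499 AND country <> 'FR' → 37674
acct=D40: txns < 283 → -87450
acct=D50: txns < 283 → -88884
acct=D51: txns < 283 → -34996
acct=D55: txns < 283 → -96230
acct=D62: txns < 499 AND country <> 'FR' → 44484
acct=D68: txns < 499 AND country <> 'FR' → 26849
acct=D78: txns < 499 AND country <> 'FR' → 40510
acct=D93: ELSE → 39981
acct=D99: txns < 458 AND balance <= 26097 → -1619

-31076, -44198, 37674, -87450, -88884, -34996, -96230, 44484, 26849, 40510, 39981, -1619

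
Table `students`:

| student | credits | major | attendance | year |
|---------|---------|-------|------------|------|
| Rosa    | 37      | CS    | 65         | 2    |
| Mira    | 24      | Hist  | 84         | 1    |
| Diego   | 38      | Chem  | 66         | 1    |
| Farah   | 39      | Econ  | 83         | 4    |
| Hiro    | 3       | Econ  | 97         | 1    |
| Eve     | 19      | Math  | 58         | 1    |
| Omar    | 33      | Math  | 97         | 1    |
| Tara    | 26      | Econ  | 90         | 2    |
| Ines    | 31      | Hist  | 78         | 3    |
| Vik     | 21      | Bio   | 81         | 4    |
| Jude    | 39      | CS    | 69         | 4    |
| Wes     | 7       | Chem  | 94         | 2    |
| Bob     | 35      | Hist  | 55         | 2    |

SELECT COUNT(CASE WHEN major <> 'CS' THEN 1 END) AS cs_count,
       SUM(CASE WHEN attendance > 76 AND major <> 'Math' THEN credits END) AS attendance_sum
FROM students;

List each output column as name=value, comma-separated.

cs_count=11, attendance_sum=151

[cs_count: major <> 'CS']
student=Rosa: ✗
student=Mira: ✓ → 1
student=Diego: ✓ → 1
student=Farah: ✓ → 1
student=Hiro: ✓ → 1
student=Eve: ✓ → 1
student=Omar: ✓ → 1
student=Tara: ✓ → 1
student=Ines: ✓ → 1
student=Vik: ✓ → 1
student=Jude: ✗
student=Wes: ✓ → 1
student=Bob: ✓ → 1
cs_count = COUNT(1, 1, 1, 1, 1, 1, 1, 1, 1, 1, 1) = 11
—
[attendance_sum: attendance > 76 AND major <> 'Math']
student=Rosa: ✗
student=Mira: ✓ → 24
student=Diego: ✗
student=Farah: ✓ → 39
student=Hiro: ✓ → 3
student=Eve: ✗
student=Omar: ✗
student=Tara: ✓ → 26
student=Ines: ✓ → 31
student=Vik: ✓ → 21
student=Jude: ✗
student=Wes: ✓ → 7
student=Bob: ✗
attendance_sum = 24 + 39 + 3 + 26 + 31 + 21 + 7 = 151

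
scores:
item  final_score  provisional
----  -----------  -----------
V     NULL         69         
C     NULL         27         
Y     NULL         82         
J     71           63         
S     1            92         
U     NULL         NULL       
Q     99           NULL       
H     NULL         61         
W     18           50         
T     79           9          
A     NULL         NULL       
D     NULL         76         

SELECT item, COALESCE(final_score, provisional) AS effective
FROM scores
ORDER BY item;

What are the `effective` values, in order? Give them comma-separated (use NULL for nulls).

item=A: final_score=NULL, provisional=NULL (all NULL) → NULL
item=C: final_score=NULL, provisional=27 → 27
item=D: final_score=NULL, provisional=76 → 76
item=H: final_score=NULL, provisional=61 → 61
item=J: final_score=71 → 71
item=Q: final_score=99 → 99
item=S: final_score=1 → 1
item=T: final_score=79 → 79
item=U: final_score=NULL, provisional=NULL (all NULL) → NULL
item=V: final_score=NULL, provisional=69 → 69
item=W: final_score=18 → 18
item=Y: final_score=NULL, provisional=82 → 82

NULL, 27, 76, 61, 71, 99, 1, 79, NULL, 69, 18, 82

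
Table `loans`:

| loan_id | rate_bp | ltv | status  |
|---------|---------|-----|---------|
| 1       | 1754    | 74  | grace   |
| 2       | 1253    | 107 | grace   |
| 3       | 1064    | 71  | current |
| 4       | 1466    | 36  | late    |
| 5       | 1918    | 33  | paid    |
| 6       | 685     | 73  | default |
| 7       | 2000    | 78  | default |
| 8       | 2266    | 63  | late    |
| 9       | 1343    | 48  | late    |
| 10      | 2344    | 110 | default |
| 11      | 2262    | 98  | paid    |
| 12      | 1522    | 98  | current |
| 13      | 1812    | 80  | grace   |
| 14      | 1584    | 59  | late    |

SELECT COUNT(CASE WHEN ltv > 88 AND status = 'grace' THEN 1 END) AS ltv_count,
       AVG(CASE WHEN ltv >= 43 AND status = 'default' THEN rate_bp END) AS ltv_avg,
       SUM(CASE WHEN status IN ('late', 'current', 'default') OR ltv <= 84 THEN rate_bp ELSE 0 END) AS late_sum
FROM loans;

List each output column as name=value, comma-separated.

ltv_count=1, ltv_avg=1676.3333333333, late_sum=19758

[ltv_count: ltv > 88 AND status = 'grace']
loan_id=1: ✗
loan_id=2: ✓ → 1
loan_id=3: ✗
loan_id=4: ✗
loan_id=5: ✗
loan_id=6: ✗
loan_id=7: ✗
loan_id=8: ✗
loan_id=9: ✗
loan_id=10: ✗
loan_id=11: ✗
loan_id=12: ✗
loan_id=13: ✗
loan_id=14: ✗
ltv_count = COUNT(1) = 1
—
[ltv_avg: ltv >= 43 AND status = 'default']
loan_id=1: ✗
loan_id=2: ✗
loan_id=3: ✗
loan_id=4: ✗
loan_id=5: ✗
loan_id=6: ✓ → 685
loan_id=7: ✓ → 2000
loan_id=8: ✗
loan_id=9: ✗
loan_id=10: ✓ → 2344
loan_id=11: ✗
loan_id=12: ✗
loan_id=13: ✗
loan_id=14: ✗
ltv_avg = (685 + 2000 + 2344) / 3 = 1676.3333333333
—
[late_sum: status IN ('late', 'current', 'default') OR ltv <= 84]
loan_id=1: ✓ → 1754
loan_id=2: ✗
loan_id=3: ✓ → 1064
loan_id=4: ✓ → 1466
loan_id=5: ✓ → 1918
loan_id=6: ✓ → 685
loan_id=7: ✓ → 2000
loan_id=8: ✓ → 2266
loan_id=9: ✓ → 1343
loan_id=10: ✓ → 2344
loan_id=11: ✗
loan_id=12: ✓ → 1522
loan_id=13: ✓ → 1812
loan_id=14: ✓ → 1584
late_sum = 1754 + 1064 + 1466 + 1918 + 685 + 2000 + 2266 + 1343 + 2344 + 1522 + 1812 + 1584 = 19758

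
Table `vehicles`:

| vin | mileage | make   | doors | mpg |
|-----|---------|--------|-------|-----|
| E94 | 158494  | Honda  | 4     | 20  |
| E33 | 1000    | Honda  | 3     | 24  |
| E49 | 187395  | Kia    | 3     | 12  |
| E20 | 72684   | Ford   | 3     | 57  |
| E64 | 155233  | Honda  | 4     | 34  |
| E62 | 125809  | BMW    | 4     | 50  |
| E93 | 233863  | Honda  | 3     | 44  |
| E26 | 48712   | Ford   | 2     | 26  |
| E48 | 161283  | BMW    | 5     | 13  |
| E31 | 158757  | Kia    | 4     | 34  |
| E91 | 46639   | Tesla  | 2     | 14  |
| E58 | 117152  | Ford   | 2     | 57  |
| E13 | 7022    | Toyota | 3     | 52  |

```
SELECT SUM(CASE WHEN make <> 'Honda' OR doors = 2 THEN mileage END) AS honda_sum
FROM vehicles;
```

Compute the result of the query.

925453

vin=E94: ✗
vin=E33: ✗
vin=E49: ✓ → 187395
vin=E20: ✓ → 72684
vin=E64: ✗
vin=E62: ✓ → 125809
vin=E93: ✗
vin=E26: ✓ → 48712
vin=E48: ✓ → 161283
vin=E31: ✓ → 158757
vin=E91: ✓ → 46639
vin=E58: ✓ → 117152
vin=E13: ✓ → 7022
honda_sum = 187395 + 72684 + 125809 + 48712 + 161283 + 158757 + 46639 + 117152 + 7022 = 925453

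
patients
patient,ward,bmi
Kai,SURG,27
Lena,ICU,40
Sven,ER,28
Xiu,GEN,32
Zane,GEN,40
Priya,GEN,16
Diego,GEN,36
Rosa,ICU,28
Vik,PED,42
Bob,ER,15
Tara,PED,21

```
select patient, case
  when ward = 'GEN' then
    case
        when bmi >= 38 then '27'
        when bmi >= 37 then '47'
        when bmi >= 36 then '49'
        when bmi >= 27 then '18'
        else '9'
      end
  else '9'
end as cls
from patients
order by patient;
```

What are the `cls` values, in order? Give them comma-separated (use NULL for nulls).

9, 49, 9, 9, 9, 9, 9, 9, 9, 18, 27

patient=Bob: ward='ER' → outer ELSE → 9
patient=Diego: ward='GEN' → inner[bmi >= 36] → 49
patient=Kai: ward='SURG' → outer ELSE → 9
patient=Lena: ward='ICU' → outer ELSE → 9
patient=Priya: ward='GEN' → inner[ELSE] → 9
patient=Rosa: ward='ICU' → outer ELSE → 9
patient=Sven: ward='ER' → outer ELSE → 9
patient=Tara: ward='PED' → outer ELSE → 9
patient=Vik: ward='PED' → outer ELSE → 9
patient=Xiu: ward='GEN' → inner[bmi >= 27] → 18
patient=Zane: ward='GEN' → inner[bmi >= 38] → 27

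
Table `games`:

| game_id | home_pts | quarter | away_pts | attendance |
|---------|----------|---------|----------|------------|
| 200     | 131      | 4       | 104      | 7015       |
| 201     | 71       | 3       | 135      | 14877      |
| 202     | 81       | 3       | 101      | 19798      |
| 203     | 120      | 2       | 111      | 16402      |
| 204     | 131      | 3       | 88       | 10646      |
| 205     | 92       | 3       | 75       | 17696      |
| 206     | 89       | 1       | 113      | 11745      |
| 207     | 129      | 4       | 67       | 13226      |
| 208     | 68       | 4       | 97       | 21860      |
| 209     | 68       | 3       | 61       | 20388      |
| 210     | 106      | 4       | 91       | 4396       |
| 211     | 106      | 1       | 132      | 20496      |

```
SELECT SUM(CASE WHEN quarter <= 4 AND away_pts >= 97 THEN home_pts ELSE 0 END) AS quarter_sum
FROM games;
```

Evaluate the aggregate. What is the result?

666

game_id=200: ✓ → 131
game_id=201: ✓ → 71
game_id=202: ✓ → 81
game_id=203: ✓ → 120
game_id=204: ✗
game_id=205: ✗
game_id=206: ✓ → 89
game_id=207: ✗
game_id=208: ✓ → 68
game_id=209: ✗
game_id=210: ✗
game_id=211: ✓ → 106
quarter_sum = 131 + 71 + 81 + 120 + 89 + 68 + 106 = 666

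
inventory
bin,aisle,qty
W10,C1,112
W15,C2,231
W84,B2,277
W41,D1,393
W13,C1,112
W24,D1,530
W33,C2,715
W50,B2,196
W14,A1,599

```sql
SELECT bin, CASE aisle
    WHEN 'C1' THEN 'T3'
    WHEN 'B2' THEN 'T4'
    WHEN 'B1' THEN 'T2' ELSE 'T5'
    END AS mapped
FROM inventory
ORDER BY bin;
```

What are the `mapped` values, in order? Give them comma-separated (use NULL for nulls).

T3, T3, T5, T5, T5, T5, T5, T4, T4

bin=W10: aisle='C1' → T3
bin=W13: aisle='C1' → T3
bin=W14: ELSE → T5
bin=W15: ELSE → T5
bin=W24: ELSE → T5
bin=W33: ELSE → T5
bin=W41: ELSE → T5
bin=W50: aisle='B2' → T4
bin=W84: aisle='B2' → T4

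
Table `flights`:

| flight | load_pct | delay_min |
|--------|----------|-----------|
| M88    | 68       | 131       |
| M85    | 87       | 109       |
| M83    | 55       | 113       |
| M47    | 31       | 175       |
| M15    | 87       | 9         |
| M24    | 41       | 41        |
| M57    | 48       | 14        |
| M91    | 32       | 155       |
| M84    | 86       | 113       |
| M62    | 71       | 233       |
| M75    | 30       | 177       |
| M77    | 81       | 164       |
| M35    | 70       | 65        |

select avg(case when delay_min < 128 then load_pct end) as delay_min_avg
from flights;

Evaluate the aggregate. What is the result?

67.7142857143

flight=M88: ✗
flight=M85: ✓ → 87
flight=M83: ✓ → 55
flight=M47: ✗
flight=M15: ✓ → 87
flight=M24: ✓ → 41
flight=M57: ✓ → 48
flight=M91: ✗
flight=M84: ✓ → 86
flight=M62: ✗
flight=M75: ✗
flight=M77: ✗
flight=M35: ✓ → 70
delay_min_avg = (87 + 55 + 87 + 41 + 48 + 86 + 70) / 7 = 67.7142857143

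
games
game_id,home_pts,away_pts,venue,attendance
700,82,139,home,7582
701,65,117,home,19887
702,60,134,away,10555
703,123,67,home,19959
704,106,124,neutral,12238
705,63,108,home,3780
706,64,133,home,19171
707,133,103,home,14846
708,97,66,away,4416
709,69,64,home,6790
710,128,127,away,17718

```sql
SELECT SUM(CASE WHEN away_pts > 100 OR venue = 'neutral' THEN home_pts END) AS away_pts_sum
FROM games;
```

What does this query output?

701

game_id=700: ✓ → 82
game_id=701: ✓ → 65
game_id=702: ✓ → 60
game_id=703: ✗
game_id=704: ✓ → 106
game_id=705: ✓ → 63
game_id=706: ✓ → 64
game_id=707: ✓ → 133
game_id=708: ✗
game_id=709: ✗
game_id=710: ✓ → 128
away_pts_sum = 82 + 65 + 60 + 106 + 63 + 64 + 133 + 128 = 701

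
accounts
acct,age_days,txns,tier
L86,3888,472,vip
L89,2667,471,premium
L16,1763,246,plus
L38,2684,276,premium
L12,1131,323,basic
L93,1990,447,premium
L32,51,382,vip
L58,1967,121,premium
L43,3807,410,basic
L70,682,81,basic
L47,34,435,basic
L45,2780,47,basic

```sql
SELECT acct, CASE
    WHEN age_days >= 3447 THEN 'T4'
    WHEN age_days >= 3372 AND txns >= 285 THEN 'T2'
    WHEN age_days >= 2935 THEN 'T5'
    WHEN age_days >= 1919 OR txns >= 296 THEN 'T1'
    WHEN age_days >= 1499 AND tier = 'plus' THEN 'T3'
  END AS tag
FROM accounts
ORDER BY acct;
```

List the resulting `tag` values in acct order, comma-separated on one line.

T1, T3, T1, T1, T4, T1, T1, T1, NULL, T4, T1, T1

acct=L12: age_days >= 1919 OR txns >= 296 → T1
acct=L16: age_days >= 1499 AND tier = 'plus' → T3
acct=L32: age_days >= 1919 OR txns >= 296 → T1
acct=L38: age_days >= 1919 OR txns >= 296 → T1
acct=L43: age_days >= 3447 → T4
acct=L45: age_days >= 1919 OR txns >= 296 → T1
acct=L47: age_days >= 1919 OR txns >= 296 → T1
acct=L58: age_days >= 1919 OR txns >= 296 → T1
acct=L70: (no match → NULL) → NULL
acct=L86: age_days >= 3447 → T4
acct=L89: age_days >= 1919 OR txns >= 296 → T1
acct=L93: age_days >= 1919 OR txns >= 296 → T1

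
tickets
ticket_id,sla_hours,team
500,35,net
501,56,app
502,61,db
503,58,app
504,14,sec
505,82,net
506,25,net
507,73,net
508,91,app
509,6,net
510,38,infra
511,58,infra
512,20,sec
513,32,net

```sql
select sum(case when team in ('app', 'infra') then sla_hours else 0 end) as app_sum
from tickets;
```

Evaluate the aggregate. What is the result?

ticket_id=500: ✗
ticket_id=501: ✓ → 56
ticket_id=502: ✗
ticket_id=503: ✓ → 58
ticket_id=504: ✗
ticket_id=505: ✗
ticket_id=506: ✗
ticket_id=507: ✗
ticket_id=508: ✓ → 91
ticket_id=509: ✗
ticket_id=510: ✓ → 38
ticket_id=511: ✓ → 58
ticket_id=512: ✗
ticket_id=513: ✗
app_sum = 56 + 58 + 91 + 38 + 58 = 301

301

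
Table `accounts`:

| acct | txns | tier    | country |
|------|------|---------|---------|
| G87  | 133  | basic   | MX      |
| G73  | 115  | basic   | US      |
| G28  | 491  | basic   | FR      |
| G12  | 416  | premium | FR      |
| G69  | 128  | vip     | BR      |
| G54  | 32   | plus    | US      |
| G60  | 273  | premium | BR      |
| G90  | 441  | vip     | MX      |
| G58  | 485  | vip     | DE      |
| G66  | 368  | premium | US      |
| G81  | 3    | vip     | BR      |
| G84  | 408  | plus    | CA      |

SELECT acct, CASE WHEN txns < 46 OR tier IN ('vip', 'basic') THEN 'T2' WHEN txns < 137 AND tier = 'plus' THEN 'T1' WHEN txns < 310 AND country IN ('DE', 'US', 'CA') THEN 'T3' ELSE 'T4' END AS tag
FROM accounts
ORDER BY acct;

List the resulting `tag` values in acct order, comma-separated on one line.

acct=G12: ELSE → T4
acct=G28: txns < 46 OR tier IN ('vip', 'basic') → T2
acct=G54: txns < 46 OR tier IN ('vip', 'basic') → T2
acct=G58: txns < 46 OR tier IN ('vip', 'basic') → T2
acct=G60: ELSE → T4
acct=G66: ELSE → T4
acct=G69: txns < 46 OR tier IN ('vip', 'basic') → T2
acct=G73: txns < 46 OR tier IN ('vip', 'basic') → T2
acct=G81: txns < 46 OR tier IN ('vip', 'basic') → T2
acct=G84: ELSE → T4
acct=G87: txns < 46 OR tier IN ('vip', 'basic') → T2
acct=G90: txns < 46 OR tier IN ('vip', 'basic') → T2

T4, T2, T2, T2, T4, T4, T2, T2, T2, T4, T2, T2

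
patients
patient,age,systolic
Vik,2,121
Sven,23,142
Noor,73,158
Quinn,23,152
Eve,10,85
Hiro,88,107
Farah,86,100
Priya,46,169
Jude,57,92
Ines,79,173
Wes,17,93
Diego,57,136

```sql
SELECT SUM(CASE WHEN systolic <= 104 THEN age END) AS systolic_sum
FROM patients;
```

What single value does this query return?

patient=Vik: ✗
patient=Sven: ✗
patient=Noor: ✗
patient=Quinn: ✗
patient=Eve: ✓ → 10
patient=Hiro: ✗
patient=Farah: ✓ → 86
patient=Priya: ✗
patient=Jude: ✓ → 57
patient=Ines: ✗
patient=Wes: ✓ → 17
patient=Diego: ✗
systolic_sum = 10 + 86 + 57 + 17 = 170

170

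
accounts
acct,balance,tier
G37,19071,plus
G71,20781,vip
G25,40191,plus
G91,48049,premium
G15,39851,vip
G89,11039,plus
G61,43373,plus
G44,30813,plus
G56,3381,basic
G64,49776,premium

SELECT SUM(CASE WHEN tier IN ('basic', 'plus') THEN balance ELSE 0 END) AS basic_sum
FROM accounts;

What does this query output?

acct=G37: ✓ → 19071
acct=G71: ✗
acct=G25: ✓ → 40191
acct=G91: ✗
acct=G15: ✗
acct=G89: ✓ → 11039
acct=G61: ✓ → 43373
acct=G44: ✓ → 30813
acct=G56: ✓ → 3381
acct=G64: ✗
basic_sum = 19071 + 40191 + 11039 + 43373 + 30813 + 3381 = 147868

147868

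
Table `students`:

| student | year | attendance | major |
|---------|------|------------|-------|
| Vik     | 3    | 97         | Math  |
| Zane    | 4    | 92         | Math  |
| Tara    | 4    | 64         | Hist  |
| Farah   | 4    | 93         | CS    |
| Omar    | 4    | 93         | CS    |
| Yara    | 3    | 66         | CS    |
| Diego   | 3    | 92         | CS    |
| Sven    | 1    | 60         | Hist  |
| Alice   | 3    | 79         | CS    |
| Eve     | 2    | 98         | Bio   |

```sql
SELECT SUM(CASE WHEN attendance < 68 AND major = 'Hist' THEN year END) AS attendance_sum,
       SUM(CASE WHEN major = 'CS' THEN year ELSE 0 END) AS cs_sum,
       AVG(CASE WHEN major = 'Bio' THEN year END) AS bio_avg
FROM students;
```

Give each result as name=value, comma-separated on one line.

[attendance_sum: attendance < 68 AND major = 'Hist']
student=Vik: ✗
student=Zane: ✗
student=Tara: ✓ → 4
student=Farah: ✗
student=Omar: ✗
student=Yara: ✗
student=Diego: ✗
student=Sven: ✓ → 1
student=Alice: ✗
student=Eve: ✗
attendance_sum = 4 + 1 = 5
—
[cs_sum: major = 'CS']
student=Vik: ✗
student=Zane: ✗
student=Tara: ✗
student=Farah: ✓ → 4
student=Omar: ✓ → 4
student=Yara: ✓ → 3
student=Diego: ✓ → 3
student=Sven: ✗
student=Alice: ✓ → 3
student=Eve: ✗
cs_sum = 4 + 4 + 3 + 3 + 3 = 17
—
[bio_avg: major = 'Bio']
student=Vik: ✗
student=Zane: ✗
student=Tara: ✗
student=Farah: ✗
student=Omar: ✗
student=Yara: ✗
student=Diego: ✗
student=Sven: ✗
student=Alice: ✗
student=Eve: ✓ → 2
bio_avg = 2

attendance_sum=5, cs_sum=17, bio_avg=2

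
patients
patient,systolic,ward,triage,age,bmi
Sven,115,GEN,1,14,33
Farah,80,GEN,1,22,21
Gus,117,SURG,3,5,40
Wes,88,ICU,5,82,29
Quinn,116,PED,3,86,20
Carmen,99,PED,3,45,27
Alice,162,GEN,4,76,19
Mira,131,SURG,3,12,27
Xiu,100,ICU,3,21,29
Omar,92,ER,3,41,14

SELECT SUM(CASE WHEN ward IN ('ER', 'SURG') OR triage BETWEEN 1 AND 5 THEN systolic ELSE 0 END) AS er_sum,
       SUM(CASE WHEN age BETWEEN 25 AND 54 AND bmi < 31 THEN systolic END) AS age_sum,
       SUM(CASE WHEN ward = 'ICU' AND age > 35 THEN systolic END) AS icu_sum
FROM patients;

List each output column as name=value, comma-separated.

er_sum=1100, age_sum=191, icu_sum=88

[er_sum: ward IN ('ER', 'SURG') OR triage BETWEEN 1 AND 5]
patient=Sven: ✓ → 115
patient=Farah: ✓ → 80
patient=Gus: ✓ → 117
patient=Wes: ✓ → 88
patient=Quinn: ✓ → 116
patient=Carmen: ✓ → 99
patient=Alice: ✓ → 162
patient=Mira: ✓ → 131
patient=Xiu: ✓ → 100
patient=Omar: ✓ → 92
er_sum = 115 + 80 + 117 + 88 + 116 + 99 + 162 + 131 + 100 + 92 = 1100
—
[age_sum: age BETWEEN 25 AND 54 AND bmi < 31]
patient=Sven: ✗
patient=Farah: ✗
patient=Gus: ✗
patient=Wes: ✗
patient=Quinn: ✗
patient=Carmen: ✓ → 99
patient=Alice: ✗
patient=Mira: ✗
patient=Xiu: ✗
patient=Omar: ✓ → 92
age_sum = 99 + 92 = 191
—
[icu_sum: ward = 'ICU' AND age > 35]
patient=Sven: ✗
patient=Farah: ✗
patient=Gus: ✗
patient=Wes: ✓ → 88
patient=Quinn: ✗
patient=Carmen: ✗
patient=Alice: ✗
patient=Mira: ✗
patient=Xiu: ✗
patient=Omar: ✗
icu_sum = 88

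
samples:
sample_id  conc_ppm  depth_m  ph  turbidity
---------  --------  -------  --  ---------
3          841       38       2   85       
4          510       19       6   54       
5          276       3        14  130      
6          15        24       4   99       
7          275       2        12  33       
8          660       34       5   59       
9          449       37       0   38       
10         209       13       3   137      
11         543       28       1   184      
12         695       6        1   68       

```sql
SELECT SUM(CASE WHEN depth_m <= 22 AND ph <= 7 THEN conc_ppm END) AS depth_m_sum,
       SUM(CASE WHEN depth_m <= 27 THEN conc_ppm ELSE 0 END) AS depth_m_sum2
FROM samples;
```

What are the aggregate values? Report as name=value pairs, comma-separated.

depth_m_sum=1414, depth_m_sum2=1980

[depth_m_sum: depth_m <= 22 AND ph <= 7]
sample_id=3: ✗
sample_id=4: ✓ → 510
sample_id=5: ✗
sample_id=6: ✗
sample_id=7: ✗
sample_id=8: ✗
sample_id=9: ✗
sample_id=10: ✓ → 209
sample_id=11: ✗
sample_id=12: ✓ → 695
depth_m_sum = 510 + 209 + 695 = 1414
—
[depth_m_sum2: depth_m <= 27]
sample_id=3: ✗
sample_id=4: ✓ → 510
sample_id=5: ✓ → 276
sample_id=6: ✓ → 15
sample_id=7: ✓ → 275
sample_id=8: ✗
sample_id=9: ✗
sample_id=10: ✓ → 209
sample_id=11: ✗
sample_id=12: ✓ → 695
depth_m_sum2 = 510 + 276 + 15 + 275 + 209 + 695 = 1980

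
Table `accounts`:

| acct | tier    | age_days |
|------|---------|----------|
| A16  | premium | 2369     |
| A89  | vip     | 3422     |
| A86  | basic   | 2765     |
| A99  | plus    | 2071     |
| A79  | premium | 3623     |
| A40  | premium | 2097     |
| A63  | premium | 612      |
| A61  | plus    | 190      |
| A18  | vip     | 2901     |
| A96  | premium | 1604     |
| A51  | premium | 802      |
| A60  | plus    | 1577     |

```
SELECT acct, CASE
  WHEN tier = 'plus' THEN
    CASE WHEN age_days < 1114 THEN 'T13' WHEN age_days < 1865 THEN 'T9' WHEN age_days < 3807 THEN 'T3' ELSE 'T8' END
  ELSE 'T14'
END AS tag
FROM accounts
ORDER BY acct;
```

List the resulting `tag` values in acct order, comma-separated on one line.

acct=A16: tier='premium' → outer ELSE → T14
acct=A18: tier='vip' → outer ELSE → T14
acct=A40: tier='premium' → outer ELSE → T14
acct=A51: tier='premium' → outer ELSE → T14
acct=A60: tier='plus' → inner[age_days < 1865] → T9
acct=A61: tier='plus' → inner[age_days < 1114] → T13
acct=A63: tier='premium' → outer ELSE → T14
acct=A79: tier='premium' → outer ELSE → T14
acct=A86: tier='basic' → outer ELSE → T14
acct=A89: tier='vip' → outer ELSE → T14
acct=A96: tier='premium' → outer ELSE → T14
acct=A99: tier='plus' → inner[age_days < 3807] → T3

T14, T14, T14, T14, T9, T13, T14, T14, T14, T14, T14, T3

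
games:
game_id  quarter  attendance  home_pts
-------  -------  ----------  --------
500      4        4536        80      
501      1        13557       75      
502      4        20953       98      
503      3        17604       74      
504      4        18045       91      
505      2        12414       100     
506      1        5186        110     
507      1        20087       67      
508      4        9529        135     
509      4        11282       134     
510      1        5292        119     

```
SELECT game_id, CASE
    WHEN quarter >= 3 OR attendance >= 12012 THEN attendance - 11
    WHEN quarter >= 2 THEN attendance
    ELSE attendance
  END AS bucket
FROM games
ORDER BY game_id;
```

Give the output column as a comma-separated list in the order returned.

game_id=500: quarter >= 3 OR attendance >= 12012 → 4525
game_id=501: quarter >= 3 OR attendance >= 12012 → 13546
game_id=502: quarter >= 3 OR attendance >= 12012 → 20942
game_id=503: quarter >= 3 OR attendance >= 12012 → 17593
game_id=504: quarter >= 3 OR attendance >= 12012 → 18034
game_id=505: quarter >= 3 OR attendance >= 12012 → 12403
game_id=506: ELSE → 5186
game_id=507: quarter >= 3 OR attendance >= 12012 → 20076
game_id=508: quarter >= 3 OR attendance >= 12012 → 9518
game_id=509: quarter >= 3 OR attendance >= 12012 → 11271
game_id=510: ELSE → 5292

4525, 13546, 20942, 17593, 18034, 12403, 5186, 20076, 9518, 11271, 5292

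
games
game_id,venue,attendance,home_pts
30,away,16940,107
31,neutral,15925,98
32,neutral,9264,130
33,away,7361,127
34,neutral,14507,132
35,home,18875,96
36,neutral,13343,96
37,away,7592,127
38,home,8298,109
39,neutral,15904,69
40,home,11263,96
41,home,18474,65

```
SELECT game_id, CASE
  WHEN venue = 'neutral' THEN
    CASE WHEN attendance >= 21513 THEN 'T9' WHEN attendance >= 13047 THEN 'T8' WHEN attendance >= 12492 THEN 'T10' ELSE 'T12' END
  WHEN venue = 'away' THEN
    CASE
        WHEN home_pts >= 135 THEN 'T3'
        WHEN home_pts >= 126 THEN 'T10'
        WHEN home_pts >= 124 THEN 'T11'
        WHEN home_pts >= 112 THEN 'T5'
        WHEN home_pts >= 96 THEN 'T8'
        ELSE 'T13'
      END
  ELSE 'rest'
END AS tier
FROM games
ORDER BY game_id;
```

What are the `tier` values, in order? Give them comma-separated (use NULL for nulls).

game_id=30: venue='away' → inner[home_pts >= 96] → T8
game_id=31: venue='neutral' → inner[attendance >= 13047] → T8
game_id=32: venue='neutral' → inner[ELSE] → T12
game_id=33: venue='away' → inner[home_pts >= 126] → T10
game_id=34: venue='neutral' → inner[attendance >= 13047] → T8
game_id=35: venue='home' → outer ELSE → rest
game_id=36: venue='neutral' → inner[attendance >= 13047] → T8
game_id=37: venue='away' → inner[home_pts >= 126] → T10
game_id=38: venue='home' → outer ELSE → rest
game_id=39: venue='neutral' → inner[attendance >= 13047] → T8
game_id=40: venue='home' → outer ELSE → rest
game_id=41: venue='home' → outer ELSE → rest

T8, T8, T12, T10, T8, rest, T8, T10, rest, T8, rest, rest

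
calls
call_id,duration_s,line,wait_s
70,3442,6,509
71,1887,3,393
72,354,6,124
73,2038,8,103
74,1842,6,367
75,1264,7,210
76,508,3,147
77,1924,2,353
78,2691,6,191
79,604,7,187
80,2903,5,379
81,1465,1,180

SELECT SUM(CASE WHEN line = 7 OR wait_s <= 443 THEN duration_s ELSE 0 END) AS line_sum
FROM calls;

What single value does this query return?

17480

call_id=70: ✗
call_id=71: ✓ → 1887
call_id=72: ✓ → 354
call_id=73: ✓ → 2038
call_id=74: ✓ → 1842
call_id=75: ✓ → 1264
call_id=76: ✓ → 508
call_id=77: ✓ → 1924
call_id=78: ✓ → 2691
call_id=79: ✓ → 604
call_id=80: ✓ → 2903
call_id=81: ✓ → 1465
line_sum = 1887 + 354 + 2038 + 1842 + 1264 + 508 + 1924 + 2691 + 604 + 2903 + 1465 = 17480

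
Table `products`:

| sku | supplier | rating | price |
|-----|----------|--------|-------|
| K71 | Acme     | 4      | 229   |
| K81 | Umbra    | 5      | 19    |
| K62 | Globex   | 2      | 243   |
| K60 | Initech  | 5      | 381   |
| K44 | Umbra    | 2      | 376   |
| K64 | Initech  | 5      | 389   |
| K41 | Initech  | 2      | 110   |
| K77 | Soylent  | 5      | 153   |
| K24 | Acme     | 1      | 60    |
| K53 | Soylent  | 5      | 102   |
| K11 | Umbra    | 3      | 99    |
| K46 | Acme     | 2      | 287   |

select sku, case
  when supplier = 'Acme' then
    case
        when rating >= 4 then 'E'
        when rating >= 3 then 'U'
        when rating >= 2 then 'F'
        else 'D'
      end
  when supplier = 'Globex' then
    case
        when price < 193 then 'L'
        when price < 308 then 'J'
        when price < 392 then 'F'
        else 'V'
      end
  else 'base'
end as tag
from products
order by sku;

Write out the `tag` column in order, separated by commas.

sku=K11: supplier='Umbra' → outer ELSE → base
sku=K24: supplier='Acme' → inner[ELSE] → D
sku=K41: supplier='Initech' → outer ELSE → base
sku=K44: supplier='Umbra' → outer ELSE → base
sku=K46: supplier='Acme' → inner[rating >= 2] → F
sku=K53: supplier='Soylent' → outer ELSE → base
sku=K60: supplier='Initech' → outer ELSE → base
sku=K62: supplier='Globex' → inner[price < 308] → J
sku=K64: supplier='Initech' → outer ELSE → base
sku=K71: supplier='Acme' → inner[rating >= 4] → E
sku=K77: supplier='Soylent' → outer ELSE → base
sku=K81: supplier='Umbra' → outer ELSE → base

base, D, base, base, F, base, base, J, base, E, base, base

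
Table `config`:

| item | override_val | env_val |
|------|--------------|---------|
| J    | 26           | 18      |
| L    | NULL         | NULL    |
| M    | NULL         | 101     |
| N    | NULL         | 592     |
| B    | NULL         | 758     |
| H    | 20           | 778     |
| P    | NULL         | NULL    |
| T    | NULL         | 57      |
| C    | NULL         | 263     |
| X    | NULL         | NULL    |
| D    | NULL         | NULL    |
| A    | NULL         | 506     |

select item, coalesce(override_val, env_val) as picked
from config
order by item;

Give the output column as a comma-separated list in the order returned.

506, 758, 263, NULL, 20, 26, NULL, 101, 592, NULL, 57, NULL

item=A: override_val=NULL, env_val=506 → 506
item=B: override_val=NULL, env_val=758 → 758
item=C: override_val=NULL, env_val=263 → 263
item=D: override_val=NULL, env_val=NULL (all NULL) → NULL
item=H: override_val=20 → 20
item=J: override_val=26 → 26
item=L: override_val=NULL, env_val=NULL (all NULL) → NULL
item=M: override_val=NULL, env_val=101 → 101
item=N: override_val=NULL, env_val=592 → 592
item=P: override_val=NULL, env_val=NULL (all NULL) → NULL
item=T: override_val=NULL, env_val=57 → 57
item=X: override_val=NULL, env_val=NULL (all NULL) → NULL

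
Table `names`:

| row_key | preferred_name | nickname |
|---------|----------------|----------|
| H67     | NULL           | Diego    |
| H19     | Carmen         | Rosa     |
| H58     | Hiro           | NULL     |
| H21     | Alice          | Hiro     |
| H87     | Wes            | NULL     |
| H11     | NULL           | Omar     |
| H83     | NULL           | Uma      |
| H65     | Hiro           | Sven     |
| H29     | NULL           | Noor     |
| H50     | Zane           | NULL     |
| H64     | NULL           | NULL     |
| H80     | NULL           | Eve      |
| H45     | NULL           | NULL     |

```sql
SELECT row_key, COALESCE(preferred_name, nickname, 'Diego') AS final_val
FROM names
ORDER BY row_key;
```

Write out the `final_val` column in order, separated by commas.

row_key=H11: preferred_name=NULL, nickname=Omar → Omar
row_key=H19: preferred_name=Carmen → Carmen
row_key=H21: preferred_name=Alice → Alice
row_key=H29: preferred_name=NULL, nickname=Noor → Noor
row_key=H45: preferred_name=NULL, nickname=NULL, → literal Diego → Diego
row_key=H50: preferred_name=Zane → Zane
row_key=H58: preferred_name=Hiro → Hiro
row_key=H64: preferred_name=NULL, nickname=NULL, → literal Diego → Diego
row_key=H65: preferred_name=Hiro → Hiro
row_key=H67: preferred_name=NULL, nickname=Diego → Diego
row_key=H80: preferred_name=NULL, nickname=Eve → Eve
row_key=H83: preferred_name=NULL, nickname=Uma → Uma
row_key=H87: preferred_name=Wes → Wes

Omar, Carmen, Alice, Noor, Diego, Zane, Hiro, Diego, Hiro, Diego, Eve, Uma, Wes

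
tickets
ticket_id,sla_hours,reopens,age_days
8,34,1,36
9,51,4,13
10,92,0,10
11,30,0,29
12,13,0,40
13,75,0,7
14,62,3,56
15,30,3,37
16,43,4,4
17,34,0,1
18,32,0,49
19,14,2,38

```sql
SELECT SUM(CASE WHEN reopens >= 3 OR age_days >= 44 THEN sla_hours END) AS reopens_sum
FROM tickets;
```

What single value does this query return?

ticket_id=8: ✗
ticket_id=9: ✓ → 51
ticket_id=10: ✗
ticket_id=11: ✗
ticket_id=12: ✗
ticket_id=13: ✗
ticket_id=14: ✓ → 62
ticket_id=15: ✓ → 30
ticket_id=16: ✓ → 43
ticket_id=17: ✗
ticket_id=18: ✓ → 32
ticket_id=19: ✗
reopens_sum = 51 + 62 + 30 + 43 + 32 = 218

218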